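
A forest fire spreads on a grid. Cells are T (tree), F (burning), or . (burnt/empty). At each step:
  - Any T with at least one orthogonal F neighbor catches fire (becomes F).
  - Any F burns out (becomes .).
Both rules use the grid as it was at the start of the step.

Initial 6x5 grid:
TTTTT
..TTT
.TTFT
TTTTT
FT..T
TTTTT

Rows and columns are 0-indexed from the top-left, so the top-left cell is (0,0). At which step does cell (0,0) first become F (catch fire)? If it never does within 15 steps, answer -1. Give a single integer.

Step 1: cell (0,0)='T' (+7 fires, +2 burnt)
Step 2: cell (0,0)='T' (+8 fires, +7 burnt)
Step 3: cell (0,0)='T' (+4 fires, +8 burnt)
Step 4: cell (0,0)='T' (+3 fires, +4 burnt)
Step 5: cell (0,0)='F' (+1 fires, +3 burnt)
  -> target ignites at step 5
Step 6: cell (0,0)='.' (+0 fires, +1 burnt)
  fire out at step 6

5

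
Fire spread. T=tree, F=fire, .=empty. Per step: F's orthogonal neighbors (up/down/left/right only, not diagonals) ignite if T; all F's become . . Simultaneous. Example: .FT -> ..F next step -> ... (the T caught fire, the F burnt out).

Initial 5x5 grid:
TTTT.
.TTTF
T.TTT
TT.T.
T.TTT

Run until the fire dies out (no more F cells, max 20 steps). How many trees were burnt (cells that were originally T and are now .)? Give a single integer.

Step 1: +2 fires, +1 burnt (F count now 2)
Step 2: +3 fires, +2 burnt (F count now 3)
Step 3: +4 fires, +3 burnt (F count now 4)
Step 4: +2 fires, +4 burnt (F count now 2)
Step 5: +3 fires, +2 burnt (F count now 3)
Step 6: +0 fires, +3 burnt (F count now 0)
Fire out after step 6
Initially T: 18, now '.': 21
Total burnt (originally-T cells now '.'): 14

Answer: 14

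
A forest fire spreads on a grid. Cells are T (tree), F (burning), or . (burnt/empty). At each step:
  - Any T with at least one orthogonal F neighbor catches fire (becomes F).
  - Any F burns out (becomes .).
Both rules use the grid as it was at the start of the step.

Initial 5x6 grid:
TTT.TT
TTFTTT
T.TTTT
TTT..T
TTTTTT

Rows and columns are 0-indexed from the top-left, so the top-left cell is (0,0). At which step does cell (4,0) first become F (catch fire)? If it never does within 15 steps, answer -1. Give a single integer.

Step 1: cell (4,0)='T' (+4 fires, +1 burnt)
Step 2: cell (4,0)='T' (+5 fires, +4 burnt)
Step 3: cell (4,0)='T' (+7 fires, +5 burnt)
Step 4: cell (4,0)='T' (+5 fires, +7 burnt)
Step 5: cell (4,0)='F' (+3 fires, +5 burnt)
  -> target ignites at step 5
Step 6: cell (4,0)='.' (+1 fires, +3 burnt)
Step 7: cell (4,0)='.' (+0 fires, +1 burnt)
  fire out at step 7

5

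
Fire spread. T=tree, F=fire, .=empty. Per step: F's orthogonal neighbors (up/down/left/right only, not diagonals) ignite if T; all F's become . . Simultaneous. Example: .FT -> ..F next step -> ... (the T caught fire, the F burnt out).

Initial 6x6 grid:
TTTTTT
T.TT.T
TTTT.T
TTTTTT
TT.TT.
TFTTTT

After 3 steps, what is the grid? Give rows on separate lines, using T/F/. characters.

Step 1: 3 trees catch fire, 1 burn out
  TTTTTT
  T.TT.T
  TTTT.T
  TTTTTT
  TF.TT.
  F.FTTT
Step 2: 3 trees catch fire, 3 burn out
  TTTTTT
  T.TT.T
  TTTT.T
  TFTTTT
  F..TT.
  ...FTT
Step 3: 5 trees catch fire, 3 burn out
  TTTTTT
  T.TT.T
  TFTT.T
  F.FTTT
  ...FT.
  ....FT

TTTTTT
T.TT.T
TFTT.T
F.FTTT
...FT.
....FT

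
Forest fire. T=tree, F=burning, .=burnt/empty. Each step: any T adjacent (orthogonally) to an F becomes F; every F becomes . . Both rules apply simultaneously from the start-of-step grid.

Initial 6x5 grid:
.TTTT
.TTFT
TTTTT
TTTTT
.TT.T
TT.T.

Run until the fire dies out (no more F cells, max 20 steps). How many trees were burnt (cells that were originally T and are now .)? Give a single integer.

Step 1: +4 fires, +1 burnt (F count now 4)
Step 2: +6 fires, +4 burnt (F count now 6)
Step 3: +4 fires, +6 burnt (F count now 4)
Step 4: +4 fires, +4 burnt (F count now 4)
Step 5: +2 fires, +4 burnt (F count now 2)
Step 6: +1 fires, +2 burnt (F count now 1)
Step 7: +1 fires, +1 burnt (F count now 1)
Step 8: +0 fires, +1 burnt (F count now 0)
Fire out after step 8
Initially T: 23, now '.': 29
Total burnt (originally-T cells now '.'): 22

Answer: 22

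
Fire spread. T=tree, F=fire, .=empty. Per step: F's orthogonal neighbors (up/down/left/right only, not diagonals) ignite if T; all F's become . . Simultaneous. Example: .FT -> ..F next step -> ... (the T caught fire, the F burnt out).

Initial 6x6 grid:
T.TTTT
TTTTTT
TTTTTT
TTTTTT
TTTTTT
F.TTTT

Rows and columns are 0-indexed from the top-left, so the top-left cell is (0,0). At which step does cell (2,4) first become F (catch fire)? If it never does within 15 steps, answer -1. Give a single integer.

Step 1: cell (2,4)='T' (+1 fires, +1 burnt)
Step 2: cell (2,4)='T' (+2 fires, +1 burnt)
Step 3: cell (2,4)='T' (+3 fires, +2 burnt)
Step 4: cell (2,4)='T' (+5 fires, +3 burnt)
Step 5: cell (2,4)='T' (+6 fires, +5 burnt)
Step 6: cell (2,4)='T' (+5 fires, +6 burnt)
Step 7: cell (2,4)='F' (+5 fires, +5 burnt)
  -> target ignites at step 7
Step 8: cell (2,4)='.' (+3 fires, +5 burnt)
Step 9: cell (2,4)='.' (+2 fires, +3 burnt)
Step 10: cell (2,4)='.' (+1 fires, +2 burnt)
Step 11: cell (2,4)='.' (+0 fires, +1 burnt)
  fire out at step 11

7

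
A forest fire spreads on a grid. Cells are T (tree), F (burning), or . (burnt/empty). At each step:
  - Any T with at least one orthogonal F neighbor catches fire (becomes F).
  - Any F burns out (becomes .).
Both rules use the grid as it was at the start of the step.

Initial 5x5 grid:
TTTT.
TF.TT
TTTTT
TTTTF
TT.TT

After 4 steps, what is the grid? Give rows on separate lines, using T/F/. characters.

Step 1: 6 trees catch fire, 2 burn out
  TFTT.
  F..TT
  TFTTF
  TTTF.
  TT.TF
Step 2: 9 trees catch fire, 6 burn out
  F.FT.
  ...TF
  F.FF.
  TFF..
  TT.F.
Step 3: 4 trees catch fire, 9 burn out
  ...F.
  ...F.
  .....
  F....
  TF...
Step 4: 1 trees catch fire, 4 burn out
  .....
  .....
  .....
  .....
  F....

.....
.....
.....
.....
F....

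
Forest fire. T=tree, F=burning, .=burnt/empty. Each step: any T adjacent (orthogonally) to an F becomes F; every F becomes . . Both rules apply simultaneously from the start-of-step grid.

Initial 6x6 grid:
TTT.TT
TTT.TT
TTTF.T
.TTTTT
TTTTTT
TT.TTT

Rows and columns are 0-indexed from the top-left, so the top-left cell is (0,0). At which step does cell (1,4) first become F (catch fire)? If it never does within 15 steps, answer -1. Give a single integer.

Step 1: cell (1,4)='T' (+2 fires, +1 burnt)
Step 2: cell (1,4)='T' (+5 fires, +2 burnt)
Step 3: cell (1,4)='T' (+8 fires, +5 burnt)
Step 4: cell (1,4)='T' (+6 fires, +8 burnt)
Step 5: cell (1,4)='T' (+5 fires, +6 burnt)
Step 6: cell (1,4)='F' (+3 fires, +5 burnt)
  -> target ignites at step 6
Step 7: cell (1,4)='.' (+1 fires, +3 burnt)
Step 8: cell (1,4)='.' (+0 fires, +1 burnt)
  fire out at step 8

6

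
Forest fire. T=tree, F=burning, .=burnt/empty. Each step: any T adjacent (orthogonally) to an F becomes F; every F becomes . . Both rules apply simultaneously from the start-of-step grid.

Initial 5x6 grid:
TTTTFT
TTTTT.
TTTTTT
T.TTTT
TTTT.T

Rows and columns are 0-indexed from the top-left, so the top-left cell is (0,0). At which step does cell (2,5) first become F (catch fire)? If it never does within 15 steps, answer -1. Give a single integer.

Step 1: cell (2,5)='T' (+3 fires, +1 burnt)
Step 2: cell (2,5)='T' (+3 fires, +3 burnt)
Step 3: cell (2,5)='F' (+5 fires, +3 burnt)
  -> target ignites at step 3
Step 4: cell (2,5)='.' (+5 fires, +5 burnt)
Step 5: cell (2,5)='.' (+5 fires, +5 burnt)
Step 6: cell (2,5)='.' (+2 fires, +5 burnt)
Step 7: cell (2,5)='.' (+2 fires, +2 burnt)
Step 8: cell (2,5)='.' (+1 fires, +2 burnt)
Step 9: cell (2,5)='.' (+0 fires, +1 burnt)
  fire out at step 9

3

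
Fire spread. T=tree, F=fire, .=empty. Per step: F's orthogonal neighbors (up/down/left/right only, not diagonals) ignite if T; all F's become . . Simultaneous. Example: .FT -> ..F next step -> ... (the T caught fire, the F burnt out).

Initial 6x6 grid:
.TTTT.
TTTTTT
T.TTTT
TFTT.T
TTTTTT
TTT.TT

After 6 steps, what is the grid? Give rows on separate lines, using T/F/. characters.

Step 1: 3 trees catch fire, 1 burn out
  .TTTT.
  TTTTTT
  T.TTTT
  F.FT.T
  TFTTTT
  TTT.TT
Step 2: 6 trees catch fire, 3 burn out
  .TTTT.
  TTTTTT
  F.FTTT
  ...F.T
  F.FTTT
  TFT.TT
Step 3: 6 trees catch fire, 6 burn out
  .TTTT.
  FTFTTT
  ...FTT
  .....T
  ...FTT
  F.F.TT
Step 4: 5 trees catch fire, 6 burn out
  .TFTT.
  .F.FTT
  ....FT
  .....T
  ....FT
  ....TT
Step 5: 6 trees catch fire, 5 burn out
  .F.FT.
  ....FT
  .....F
  .....T
  .....F
  ....FT
Step 6: 4 trees catch fire, 6 burn out
  ....F.
  .....F
  ......
  .....F
  ......
  .....F

....F.
.....F
......
.....F
......
.....F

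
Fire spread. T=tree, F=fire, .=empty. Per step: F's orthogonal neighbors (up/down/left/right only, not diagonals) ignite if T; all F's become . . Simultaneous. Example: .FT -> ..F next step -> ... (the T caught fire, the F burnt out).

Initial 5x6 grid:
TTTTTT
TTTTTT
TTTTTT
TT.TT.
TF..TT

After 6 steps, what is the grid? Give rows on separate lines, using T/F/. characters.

Step 1: 2 trees catch fire, 1 burn out
  TTTTTT
  TTTTTT
  TTTTTT
  TF.TT.
  F...TT
Step 2: 2 trees catch fire, 2 burn out
  TTTTTT
  TTTTTT
  TFTTTT
  F..TT.
  ....TT
Step 3: 3 trees catch fire, 2 burn out
  TTTTTT
  TFTTTT
  F.FTTT
  ...TT.
  ....TT
Step 4: 4 trees catch fire, 3 burn out
  TFTTTT
  F.FTTT
  ...FTT
  ...TT.
  ....TT
Step 5: 5 trees catch fire, 4 burn out
  F.FTTT
  ...FTT
  ....FT
  ...FT.
  ....TT
Step 6: 4 trees catch fire, 5 burn out
  ...FTT
  ....FT
  .....F
  ....F.
  ....TT

...FTT
....FT
.....F
....F.
....TT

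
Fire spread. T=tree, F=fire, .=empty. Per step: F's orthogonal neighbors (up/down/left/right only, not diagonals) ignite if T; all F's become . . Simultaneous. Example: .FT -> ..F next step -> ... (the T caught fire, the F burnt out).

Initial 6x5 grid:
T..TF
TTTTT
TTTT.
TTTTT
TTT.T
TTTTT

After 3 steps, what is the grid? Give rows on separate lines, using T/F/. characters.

Step 1: 2 trees catch fire, 1 burn out
  T..F.
  TTTTF
  TTTT.
  TTTTT
  TTT.T
  TTTTT
Step 2: 1 trees catch fire, 2 burn out
  T....
  TTTF.
  TTTT.
  TTTTT
  TTT.T
  TTTTT
Step 3: 2 trees catch fire, 1 burn out
  T....
  TTF..
  TTTF.
  TTTTT
  TTT.T
  TTTTT

T....
TTF..
TTTF.
TTTTT
TTT.T
TTTTT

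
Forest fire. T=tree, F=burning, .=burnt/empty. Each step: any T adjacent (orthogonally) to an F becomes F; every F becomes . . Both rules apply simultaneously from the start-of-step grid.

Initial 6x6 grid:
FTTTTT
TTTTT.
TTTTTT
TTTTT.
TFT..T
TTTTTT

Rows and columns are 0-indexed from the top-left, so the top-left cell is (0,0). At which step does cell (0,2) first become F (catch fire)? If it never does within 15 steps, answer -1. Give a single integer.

Step 1: cell (0,2)='T' (+6 fires, +2 burnt)
Step 2: cell (0,2)='F' (+8 fires, +6 burnt)
  -> target ignites at step 2
Step 3: cell (0,2)='.' (+5 fires, +8 burnt)
Step 4: cell (0,2)='.' (+5 fires, +5 burnt)
Step 5: cell (0,2)='.' (+4 fires, +5 burnt)
Step 6: cell (0,2)='.' (+2 fires, +4 burnt)
Step 7: cell (0,2)='.' (+0 fires, +2 burnt)
  fire out at step 7

2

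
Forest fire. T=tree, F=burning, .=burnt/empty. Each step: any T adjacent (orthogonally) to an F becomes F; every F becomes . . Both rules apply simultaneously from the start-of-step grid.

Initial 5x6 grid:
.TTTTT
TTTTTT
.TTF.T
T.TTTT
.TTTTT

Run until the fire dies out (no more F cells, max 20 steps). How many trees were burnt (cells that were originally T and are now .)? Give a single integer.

Step 1: +3 fires, +1 burnt (F count now 3)
Step 2: +7 fires, +3 burnt (F count now 7)
Step 3: +7 fires, +7 burnt (F count now 7)
Step 4: +6 fires, +7 burnt (F count now 6)
Step 5: +0 fires, +6 burnt (F count now 0)
Fire out after step 5
Initially T: 24, now '.': 29
Total burnt (originally-T cells now '.'): 23

Answer: 23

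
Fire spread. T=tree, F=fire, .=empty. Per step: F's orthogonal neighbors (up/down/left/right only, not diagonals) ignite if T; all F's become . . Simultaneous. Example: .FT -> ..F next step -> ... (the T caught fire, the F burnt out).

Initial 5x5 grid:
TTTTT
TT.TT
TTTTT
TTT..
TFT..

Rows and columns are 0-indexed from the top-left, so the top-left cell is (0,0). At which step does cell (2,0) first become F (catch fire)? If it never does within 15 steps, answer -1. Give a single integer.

Step 1: cell (2,0)='T' (+3 fires, +1 burnt)
Step 2: cell (2,0)='T' (+3 fires, +3 burnt)
Step 3: cell (2,0)='F' (+3 fires, +3 burnt)
  -> target ignites at step 3
Step 4: cell (2,0)='.' (+3 fires, +3 burnt)
Step 5: cell (2,0)='.' (+4 fires, +3 burnt)
Step 6: cell (2,0)='.' (+2 fires, +4 burnt)
Step 7: cell (2,0)='.' (+1 fires, +2 burnt)
Step 8: cell (2,0)='.' (+0 fires, +1 burnt)
  fire out at step 8

3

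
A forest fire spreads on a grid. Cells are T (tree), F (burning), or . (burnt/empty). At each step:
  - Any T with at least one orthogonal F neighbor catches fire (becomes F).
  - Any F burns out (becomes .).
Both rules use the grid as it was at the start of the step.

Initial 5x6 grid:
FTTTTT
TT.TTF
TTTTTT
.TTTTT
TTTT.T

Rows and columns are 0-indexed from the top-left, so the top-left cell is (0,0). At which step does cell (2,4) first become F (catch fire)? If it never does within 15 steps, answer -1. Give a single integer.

Step 1: cell (2,4)='T' (+5 fires, +2 burnt)
Step 2: cell (2,4)='F' (+7 fires, +5 burnt)
  -> target ignites at step 2
Step 3: cell (2,4)='.' (+5 fires, +7 burnt)
Step 4: cell (2,4)='.' (+3 fires, +5 burnt)
Step 5: cell (2,4)='.' (+3 fires, +3 burnt)
Step 6: cell (2,4)='.' (+2 fires, +3 burnt)
Step 7: cell (2,4)='.' (+0 fires, +2 burnt)
  fire out at step 7

2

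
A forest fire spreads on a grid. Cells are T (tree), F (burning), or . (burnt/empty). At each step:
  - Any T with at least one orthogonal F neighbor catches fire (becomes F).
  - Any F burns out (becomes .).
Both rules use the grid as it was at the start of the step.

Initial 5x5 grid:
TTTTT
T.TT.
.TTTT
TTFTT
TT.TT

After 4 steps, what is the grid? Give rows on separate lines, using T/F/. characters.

Step 1: 3 trees catch fire, 1 burn out
  TTTTT
  T.TT.
  .TFTT
  TF.FT
  TT.TT
Step 2: 7 trees catch fire, 3 burn out
  TTTTT
  T.FT.
  .F.FT
  F...F
  TF.FT
Step 3: 5 trees catch fire, 7 burn out
  TTFTT
  T..F.
  ....F
  .....
  F...F
Step 4: 2 trees catch fire, 5 burn out
  TF.FT
  T....
  .....
  .....
  .....

TF.FT
T....
.....
.....
.....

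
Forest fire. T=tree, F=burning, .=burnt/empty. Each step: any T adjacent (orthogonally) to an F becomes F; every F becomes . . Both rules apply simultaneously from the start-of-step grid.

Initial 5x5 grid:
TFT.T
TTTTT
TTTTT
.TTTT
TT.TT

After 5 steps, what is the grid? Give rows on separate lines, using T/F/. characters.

Step 1: 3 trees catch fire, 1 burn out
  F.F.T
  TFTTT
  TTTTT
  .TTTT
  TT.TT
Step 2: 3 trees catch fire, 3 burn out
  ....T
  F.FTT
  TFTTT
  .TTTT
  TT.TT
Step 3: 4 trees catch fire, 3 burn out
  ....T
  ...FT
  F.FTT
  .FTTT
  TT.TT
Step 4: 4 trees catch fire, 4 burn out
  ....T
  ....F
  ...FT
  ..FTT
  TF.TT
Step 5: 4 trees catch fire, 4 burn out
  ....F
  .....
  ....F
  ...FT
  F..TT

....F
.....
....F
...FT
F..TT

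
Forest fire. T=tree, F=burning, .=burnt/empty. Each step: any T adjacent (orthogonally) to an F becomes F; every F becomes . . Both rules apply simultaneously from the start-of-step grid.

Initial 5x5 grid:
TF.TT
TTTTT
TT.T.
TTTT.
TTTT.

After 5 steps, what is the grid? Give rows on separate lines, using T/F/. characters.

Step 1: 2 trees catch fire, 1 burn out
  F..TT
  TFTTT
  TT.T.
  TTTT.
  TTTT.
Step 2: 3 trees catch fire, 2 burn out
  ...TT
  F.FTT
  TF.T.
  TTTT.
  TTTT.
Step 3: 3 trees catch fire, 3 burn out
  ...TT
  ...FT
  F..T.
  TFTT.
  TTTT.
Step 4: 6 trees catch fire, 3 burn out
  ...FT
  ....F
  ...F.
  F.FT.
  TFTT.
Step 5: 4 trees catch fire, 6 burn out
  ....F
  .....
  .....
  ...F.
  F.FT.

....F
.....
.....
...F.
F.FT.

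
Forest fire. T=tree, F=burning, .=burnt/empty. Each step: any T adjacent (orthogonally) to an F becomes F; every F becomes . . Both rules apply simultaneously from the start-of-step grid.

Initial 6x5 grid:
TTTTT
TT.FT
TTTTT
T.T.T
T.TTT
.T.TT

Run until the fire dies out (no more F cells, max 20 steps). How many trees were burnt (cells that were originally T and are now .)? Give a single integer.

Answer: 22

Derivation:
Step 1: +3 fires, +1 burnt (F count now 3)
Step 2: +4 fires, +3 burnt (F count now 4)
Step 3: +4 fires, +4 burnt (F count now 4)
Step 4: +5 fires, +4 burnt (F count now 5)
Step 5: +4 fires, +5 burnt (F count now 4)
Step 6: +2 fires, +4 burnt (F count now 2)
Step 7: +0 fires, +2 burnt (F count now 0)
Fire out after step 7
Initially T: 23, now '.': 29
Total burnt (originally-T cells now '.'): 22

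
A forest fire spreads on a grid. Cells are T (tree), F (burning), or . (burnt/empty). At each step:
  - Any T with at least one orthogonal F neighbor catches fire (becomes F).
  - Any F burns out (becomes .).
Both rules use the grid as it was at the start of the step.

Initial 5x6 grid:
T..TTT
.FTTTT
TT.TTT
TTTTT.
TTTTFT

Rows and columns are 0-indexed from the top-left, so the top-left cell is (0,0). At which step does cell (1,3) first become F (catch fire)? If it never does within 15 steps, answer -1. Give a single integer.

Step 1: cell (1,3)='T' (+5 fires, +2 burnt)
Step 2: cell (1,3)='F' (+6 fires, +5 burnt)
  -> target ignites at step 2
Step 3: cell (1,3)='.' (+7 fires, +6 burnt)
Step 4: cell (1,3)='.' (+3 fires, +7 burnt)
Step 5: cell (1,3)='.' (+1 fires, +3 burnt)
Step 6: cell (1,3)='.' (+0 fires, +1 burnt)
  fire out at step 6

2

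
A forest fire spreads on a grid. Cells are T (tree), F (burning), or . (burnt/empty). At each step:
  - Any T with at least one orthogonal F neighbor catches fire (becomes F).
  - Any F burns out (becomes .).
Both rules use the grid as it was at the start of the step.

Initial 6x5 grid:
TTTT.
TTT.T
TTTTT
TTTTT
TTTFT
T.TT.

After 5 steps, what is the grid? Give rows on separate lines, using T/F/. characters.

Step 1: 4 trees catch fire, 1 burn out
  TTTT.
  TTT.T
  TTTTT
  TTTFT
  TTF.F
  T.TF.
Step 2: 5 trees catch fire, 4 burn out
  TTTT.
  TTT.T
  TTTFT
  TTF.F
  TF...
  T.F..
Step 3: 4 trees catch fire, 5 burn out
  TTTT.
  TTT.T
  TTF.F
  TF...
  F....
  T....
Step 4: 5 trees catch fire, 4 burn out
  TTTT.
  TTF.F
  TF...
  F....
  .....
  F....
Step 5: 3 trees catch fire, 5 burn out
  TTFT.
  TF...
  F....
  .....
  .....
  .....

TTFT.
TF...
F....
.....
.....
.....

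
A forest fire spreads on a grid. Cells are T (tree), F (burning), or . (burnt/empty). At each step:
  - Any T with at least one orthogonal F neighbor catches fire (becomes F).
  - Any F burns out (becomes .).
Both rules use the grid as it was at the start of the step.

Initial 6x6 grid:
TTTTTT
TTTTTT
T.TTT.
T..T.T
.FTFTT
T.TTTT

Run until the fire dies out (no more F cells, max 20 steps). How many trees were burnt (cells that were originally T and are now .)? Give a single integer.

Step 1: +4 fires, +2 burnt (F count now 4)
Step 2: +4 fires, +4 burnt (F count now 4)
Step 3: +5 fires, +4 burnt (F count now 5)
Step 4: +3 fires, +5 burnt (F count now 3)
Step 5: +4 fires, +3 burnt (F count now 4)
Step 6: +3 fires, +4 burnt (F count now 3)
Step 7: +2 fires, +3 burnt (F count now 2)
Step 8: +1 fires, +2 burnt (F count now 1)
Step 9: +0 fires, +1 burnt (F count now 0)
Fire out after step 9
Initially T: 27, now '.': 35
Total burnt (originally-T cells now '.'): 26

Answer: 26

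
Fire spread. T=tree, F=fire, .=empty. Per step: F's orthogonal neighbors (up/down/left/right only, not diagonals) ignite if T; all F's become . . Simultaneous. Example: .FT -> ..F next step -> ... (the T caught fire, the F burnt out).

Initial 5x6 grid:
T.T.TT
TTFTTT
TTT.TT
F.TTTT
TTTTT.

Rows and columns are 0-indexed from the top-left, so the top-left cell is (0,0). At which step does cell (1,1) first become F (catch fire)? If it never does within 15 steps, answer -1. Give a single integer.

Step 1: cell (1,1)='F' (+6 fires, +2 burnt)
  -> target ignites at step 1
Step 2: cell (1,1)='.' (+5 fires, +6 burnt)
Step 3: cell (1,1)='.' (+6 fires, +5 burnt)
Step 4: cell (1,1)='.' (+4 fires, +6 burnt)
Step 5: cell (1,1)='.' (+2 fires, +4 burnt)
Step 6: cell (1,1)='.' (+0 fires, +2 burnt)
  fire out at step 6

1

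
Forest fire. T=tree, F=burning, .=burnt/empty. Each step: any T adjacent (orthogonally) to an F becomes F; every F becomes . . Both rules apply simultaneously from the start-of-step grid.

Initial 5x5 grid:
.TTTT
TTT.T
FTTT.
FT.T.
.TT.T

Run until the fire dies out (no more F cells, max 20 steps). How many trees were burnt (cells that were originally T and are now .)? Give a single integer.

Step 1: +3 fires, +2 burnt (F count now 3)
Step 2: +3 fires, +3 burnt (F count now 3)
Step 3: +4 fires, +3 burnt (F count now 4)
Step 4: +2 fires, +4 burnt (F count now 2)
Step 5: +1 fires, +2 burnt (F count now 1)
Step 6: +1 fires, +1 burnt (F count now 1)
Step 7: +1 fires, +1 burnt (F count now 1)
Step 8: +0 fires, +1 burnt (F count now 0)
Fire out after step 8
Initially T: 16, now '.': 24
Total burnt (originally-T cells now '.'): 15

Answer: 15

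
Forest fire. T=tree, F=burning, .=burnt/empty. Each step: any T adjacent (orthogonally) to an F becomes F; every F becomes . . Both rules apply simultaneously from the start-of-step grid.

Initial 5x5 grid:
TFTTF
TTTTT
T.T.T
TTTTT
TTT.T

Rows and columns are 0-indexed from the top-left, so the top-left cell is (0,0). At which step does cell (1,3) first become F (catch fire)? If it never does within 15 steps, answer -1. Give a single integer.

Step 1: cell (1,3)='T' (+5 fires, +2 burnt)
Step 2: cell (1,3)='F' (+4 fires, +5 burnt)
  -> target ignites at step 2
Step 3: cell (1,3)='.' (+3 fires, +4 burnt)
Step 4: cell (1,3)='.' (+4 fires, +3 burnt)
Step 5: cell (1,3)='.' (+3 fires, +4 burnt)
Step 6: cell (1,3)='.' (+1 fires, +3 burnt)
Step 7: cell (1,3)='.' (+0 fires, +1 burnt)
  fire out at step 7

2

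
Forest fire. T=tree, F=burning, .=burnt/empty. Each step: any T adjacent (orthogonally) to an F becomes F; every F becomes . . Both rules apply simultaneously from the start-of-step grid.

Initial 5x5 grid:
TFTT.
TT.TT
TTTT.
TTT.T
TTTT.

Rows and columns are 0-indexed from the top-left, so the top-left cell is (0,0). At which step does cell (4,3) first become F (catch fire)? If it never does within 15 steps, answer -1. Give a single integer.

Step 1: cell (4,3)='T' (+3 fires, +1 burnt)
Step 2: cell (4,3)='T' (+3 fires, +3 burnt)
Step 3: cell (4,3)='T' (+4 fires, +3 burnt)
Step 4: cell (4,3)='T' (+5 fires, +4 burnt)
Step 5: cell (4,3)='T' (+2 fires, +5 burnt)
Step 6: cell (4,3)='F' (+1 fires, +2 burnt)
  -> target ignites at step 6
Step 7: cell (4,3)='.' (+0 fires, +1 burnt)
  fire out at step 7

6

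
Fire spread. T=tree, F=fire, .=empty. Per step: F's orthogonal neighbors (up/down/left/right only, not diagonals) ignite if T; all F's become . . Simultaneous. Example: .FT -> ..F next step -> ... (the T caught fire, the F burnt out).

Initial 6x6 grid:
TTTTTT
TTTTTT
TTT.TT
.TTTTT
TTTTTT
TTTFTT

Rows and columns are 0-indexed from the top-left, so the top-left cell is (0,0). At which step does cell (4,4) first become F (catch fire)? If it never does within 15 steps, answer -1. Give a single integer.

Step 1: cell (4,4)='T' (+3 fires, +1 burnt)
Step 2: cell (4,4)='F' (+5 fires, +3 burnt)
  -> target ignites at step 2
Step 3: cell (4,4)='.' (+5 fires, +5 burnt)
Step 4: cell (4,4)='.' (+5 fires, +5 burnt)
Step 5: cell (4,4)='.' (+4 fires, +5 burnt)
Step 6: cell (4,4)='.' (+6 fires, +4 burnt)
Step 7: cell (4,4)='.' (+4 fires, +6 burnt)
Step 8: cell (4,4)='.' (+1 fires, +4 burnt)
Step 9: cell (4,4)='.' (+0 fires, +1 burnt)
  fire out at step 9

2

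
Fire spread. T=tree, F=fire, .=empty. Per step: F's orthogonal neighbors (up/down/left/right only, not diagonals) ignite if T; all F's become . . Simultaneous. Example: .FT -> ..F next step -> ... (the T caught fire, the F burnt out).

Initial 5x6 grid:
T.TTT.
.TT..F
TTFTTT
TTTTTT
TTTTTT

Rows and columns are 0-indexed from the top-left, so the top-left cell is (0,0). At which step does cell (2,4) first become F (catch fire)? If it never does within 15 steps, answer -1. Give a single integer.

Step 1: cell (2,4)='T' (+5 fires, +2 burnt)
Step 2: cell (2,4)='F' (+8 fires, +5 burnt)
  -> target ignites at step 2
Step 3: cell (2,4)='.' (+6 fires, +8 burnt)
Step 4: cell (2,4)='.' (+3 fires, +6 burnt)
Step 5: cell (2,4)='.' (+0 fires, +3 burnt)
  fire out at step 5

2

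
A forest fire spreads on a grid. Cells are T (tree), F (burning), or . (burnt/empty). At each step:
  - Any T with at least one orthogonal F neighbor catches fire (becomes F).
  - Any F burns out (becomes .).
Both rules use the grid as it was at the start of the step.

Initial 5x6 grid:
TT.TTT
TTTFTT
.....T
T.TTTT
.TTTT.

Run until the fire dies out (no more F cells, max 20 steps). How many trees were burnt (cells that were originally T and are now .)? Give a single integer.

Answer: 19

Derivation:
Step 1: +3 fires, +1 burnt (F count now 3)
Step 2: +3 fires, +3 burnt (F count now 3)
Step 3: +4 fires, +3 burnt (F count now 4)
Step 4: +2 fires, +4 burnt (F count now 2)
Step 5: +1 fires, +2 burnt (F count now 1)
Step 6: +2 fires, +1 burnt (F count now 2)
Step 7: +2 fires, +2 burnt (F count now 2)
Step 8: +1 fires, +2 burnt (F count now 1)
Step 9: +1 fires, +1 burnt (F count now 1)
Step 10: +0 fires, +1 burnt (F count now 0)
Fire out after step 10
Initially T: 20, now '.': 29
Total burnt (originally-T cells now '.'): 19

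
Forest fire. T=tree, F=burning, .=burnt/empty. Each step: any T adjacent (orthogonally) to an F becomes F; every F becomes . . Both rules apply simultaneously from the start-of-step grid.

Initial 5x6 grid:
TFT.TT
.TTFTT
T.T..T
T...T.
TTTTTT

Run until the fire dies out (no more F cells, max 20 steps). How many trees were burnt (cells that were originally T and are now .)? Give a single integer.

Step 1: +5 fires, +2 burnt (F count now 5)
Step 2: +3 fires, +5 burnt (F count now 3)
Step 3: +2 fires, +3 burnt (F count now 2)
Step 4: +0 fires, +2 burnt (F count now 0)
Fire out after step 4
Initially T: 19, now '.': 21
Total burnt (originally-T cells now '.'): 10

Answer: 10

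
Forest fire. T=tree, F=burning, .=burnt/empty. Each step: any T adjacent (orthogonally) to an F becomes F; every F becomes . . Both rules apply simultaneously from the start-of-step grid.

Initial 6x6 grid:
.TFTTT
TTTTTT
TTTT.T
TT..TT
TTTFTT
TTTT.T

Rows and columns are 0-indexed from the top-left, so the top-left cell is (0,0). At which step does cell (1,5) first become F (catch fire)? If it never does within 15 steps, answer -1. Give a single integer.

Step 1: cell (1,5)='T' (+6 fires, +2 burnt)
Step 2: cell (1,5)='T' (+8 fires, +6 burnt)
Step 3: cell (1,5)='T' (+10 fires, +8 burnt)
Step 4: cell (1,5)='F' (+5 fires, +10 burnt)
  -> target ignites at step 4
Step 5: cell (1,5)='.' (+0 fires, +5 burnt)
  fire out at step 5

4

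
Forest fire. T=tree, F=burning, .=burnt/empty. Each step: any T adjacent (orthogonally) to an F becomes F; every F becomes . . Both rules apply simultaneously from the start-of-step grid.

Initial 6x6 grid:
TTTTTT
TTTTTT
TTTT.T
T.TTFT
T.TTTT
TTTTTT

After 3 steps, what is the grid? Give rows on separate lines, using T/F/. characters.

Step 1: 3 trees catch fire, 1 burn out
  TTTTTT
  TTTTTT
  TTTT.T
  T.TF.F
  T.TTFT
  TTTTTT
Step 2: 6 trees catch fire, 3 burn out
  TTTTTT
  TTTTTT
  TTTF.F
  T.F...
  T.TF.F
  TTTTFT
Step 3: 6 trees catch fire, 6 burn out
  TTTTTT
  TTTFTF
  TTF...
  T.....
  T.F...
  TTTF.F

TTTTTT
TTTFTF
TTF...
T.....
T.F...
TTTF.F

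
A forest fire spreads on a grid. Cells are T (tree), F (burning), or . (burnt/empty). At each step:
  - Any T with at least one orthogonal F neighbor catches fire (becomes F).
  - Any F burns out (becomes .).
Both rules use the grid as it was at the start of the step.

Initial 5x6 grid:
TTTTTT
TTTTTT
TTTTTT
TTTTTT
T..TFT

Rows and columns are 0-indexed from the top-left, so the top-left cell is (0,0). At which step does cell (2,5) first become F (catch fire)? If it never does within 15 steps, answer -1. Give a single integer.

Step 1: cell (2,5)='T' (+3 fires, +1 burnt)
Step 2: cell (2,5)='T' (+3 fires, +3 burnt)
Step 3: cell (2,5)='F' (+4 fires, +3 burnt)
  -> target ignites at step 3
Step 4: cell (2,5)='.' (+5 fires, +4 burnt)
Step 5: cell (2,5)='.' (+5 fires, +5 burnt)
Step 6: cell (2,5)='.' (+4 fires, +5 burnt)
Step 7: cell (2,5)='.' (+2 fires, +4 burnt)
Step 8: cell (2,5)='.' (+1 fires, +2 burnt)
Step 9: cell (2,5)='.' (+0 fires, +1 burnt)
  fire out at step 9

3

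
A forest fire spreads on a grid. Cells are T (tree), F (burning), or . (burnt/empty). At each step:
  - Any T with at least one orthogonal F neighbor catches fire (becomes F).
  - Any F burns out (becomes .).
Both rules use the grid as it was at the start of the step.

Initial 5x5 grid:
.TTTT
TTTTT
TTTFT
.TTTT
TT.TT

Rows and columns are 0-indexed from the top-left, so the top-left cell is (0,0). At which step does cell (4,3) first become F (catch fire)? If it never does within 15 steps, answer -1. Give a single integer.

Step 1: cell (4,3)='T' (+4 fires, +1 burnt)
Step 2: cell (4,3)='F' (+7 fires, +4 burnt)
  -> target ignites at step 2
Step 3: cell (4,3)='.' (+6 fires, +7 burnt)
Step 4: cell (4,3)='.' (+3 fires, +6 burnt)
Step 5: cell (4,3)='.' (+1 fires, +3 burnt)
Step 6: cell (4,3)='.' (+0 fires, +1 burnt)
  fire out at step 6

2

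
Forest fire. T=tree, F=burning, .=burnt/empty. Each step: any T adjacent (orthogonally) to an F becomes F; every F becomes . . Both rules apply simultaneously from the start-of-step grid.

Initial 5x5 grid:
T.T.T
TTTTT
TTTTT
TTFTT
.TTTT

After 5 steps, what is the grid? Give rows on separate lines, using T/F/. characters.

Step 1: 4 trees catch fire, 1 burn out
  T.T.T
  TTTTT
  TTFTT
  TF.FT
  .TFTT
Step 2: 7 trees catch fire, 4 burn out
  T.T.T
  TTFTT
  TF.FT
  F...F
  .F.FT
Step 3: 6 trees catch fire, 7 burn out
  T.F.T
  TF.FT
  F...F
  .....
  ....F
Step 4: 2 trees catch fire, 6 burn out
  T...T
  F...F
  .....
  .....
  .....
Step 5: 2 trees catch fire, 2 burn out
  F...F
  .....
  .....
  .....
  .....

F...F
.....
.....
.....
.....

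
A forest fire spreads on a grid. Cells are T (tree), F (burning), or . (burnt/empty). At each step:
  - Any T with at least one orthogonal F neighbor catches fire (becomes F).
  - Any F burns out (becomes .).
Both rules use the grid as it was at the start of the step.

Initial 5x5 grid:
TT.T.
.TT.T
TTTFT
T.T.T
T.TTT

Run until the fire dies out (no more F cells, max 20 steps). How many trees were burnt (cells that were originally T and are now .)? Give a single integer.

Answer: 16

Derivation:
Step 1: +2 fires, +1 burnt (F count now 2)
Step 2: +5 fires, +2 burnt (F count now 5)
Step 3: +4 fires, +5 burnt (F count now 4)
Step 4: +3 fires, +4 burnt (F count now 3)
Step 5: +2 fires, +3 burnt (F count now 2)
Step 6: +0 fires, +2 burnt (F count now 0)
Fire out after step 6
Initially T: 17, now '.': 24
Total burnt (originally-T cells now '.'): 16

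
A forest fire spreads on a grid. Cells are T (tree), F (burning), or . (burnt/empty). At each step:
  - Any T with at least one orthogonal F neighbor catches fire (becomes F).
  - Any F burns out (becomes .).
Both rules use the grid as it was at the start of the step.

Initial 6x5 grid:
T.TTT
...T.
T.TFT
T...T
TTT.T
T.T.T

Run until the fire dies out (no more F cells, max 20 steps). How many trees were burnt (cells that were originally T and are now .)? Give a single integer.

Step 1: +3 fires, +1 burnt (F count now 3)
Step 2: +2 fires, +3 burnt (F count now 2)
Step 3: +3 fires, +2 burnt (F count now 3)
Step 4: +1 fires, +3 burnt (F count now 1)
Step 5: +0 fires, +1 burnt (F count now 0)
Fire out after step 5
Initially T: 17, now '.': 22
Total burnt (originally-T cells now '.'): 9

Answer: 9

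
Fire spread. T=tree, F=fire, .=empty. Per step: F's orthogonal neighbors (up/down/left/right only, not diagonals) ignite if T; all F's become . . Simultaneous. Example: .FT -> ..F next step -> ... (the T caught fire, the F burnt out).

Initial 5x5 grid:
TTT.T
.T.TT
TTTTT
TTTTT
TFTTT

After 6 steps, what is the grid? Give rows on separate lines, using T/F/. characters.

Step 1: 3 trees catch fire, 1 burn out
  TTT.T
  .T.TT
  TTTTT
  TFTTT
  F.FTT
Step 2: 4 trees catch fire, 3 burn out
  TTT.T
  .T.TT
  TFTTT
  F.FTT
  ...FT
Step 3: 5 trees catch fire, 4 burn out
  TTT.T
  .F.TT
  F.FTT
  ...FT
  ....F
Step 4: 3 trees catch fire, 5 burn out
  TFT.T
  ...TT
  ...FT
  ....F
  .....
Step 5: 4 trees catch fire, 3 burn out
  F.F.T
  ...FT
  ....F
  .....
  .....
Step 6: 1 trees catch fire, 4 burn out
  ....T
  ....F
  .....
  .....
  .....

....T
....F
.....
.....
.....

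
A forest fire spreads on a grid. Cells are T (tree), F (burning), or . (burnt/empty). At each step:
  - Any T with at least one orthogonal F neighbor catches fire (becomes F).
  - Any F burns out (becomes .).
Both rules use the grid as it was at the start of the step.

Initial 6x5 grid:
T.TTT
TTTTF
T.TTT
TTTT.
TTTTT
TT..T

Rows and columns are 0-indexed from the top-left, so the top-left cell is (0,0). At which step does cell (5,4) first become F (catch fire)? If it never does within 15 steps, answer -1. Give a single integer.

Step 1: cell (5,4)='T' (+3 fires, +1 burnt)
Step 2: cell (5,4)='T' (+3 fires, +3 burnt)
Step 3: cell (5,4)='T' (+4 fires, +3 burnt)
Step 4: cell (5,4)='T' (+3 fires, +4 burnt)
Step 5: cell (5,4)='T' (+5 fires, +3 burnt)
Step 6: cell (5,4)='F' (+3 fires, +5 burnt)
  -> target ignites at step 6
Step 7: cell (5,4)='.' (+2 fires, +3 burnt)
Step 8: cell (5,4)='.' (+1 fires, +2 burnt)
Step 9: cell (5,4)='.' (+0 fires, +1 burnt)
  fire out at step 9

6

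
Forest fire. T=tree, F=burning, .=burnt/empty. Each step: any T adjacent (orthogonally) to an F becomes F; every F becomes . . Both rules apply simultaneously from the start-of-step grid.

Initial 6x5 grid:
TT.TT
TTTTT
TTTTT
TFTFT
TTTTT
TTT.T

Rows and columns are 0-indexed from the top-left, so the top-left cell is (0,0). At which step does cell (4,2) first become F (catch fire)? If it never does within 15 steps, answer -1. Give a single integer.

Step 1: cell (4,2)='T' (+7 fires, +2 burnt)
Step 2: cell (4,2)='F' (+9 fires, +7 burnt)
  -> target ignites at step 2
Step 3: cell (4,2)='.' (+8 fires, +9 burnt)
Step 4: cell (4,2)='.' (+2 fires, +8 burnt)
Step 5: cell (4,2)='.' (+0 fires, +2 burnt)
  fire out at step 5

2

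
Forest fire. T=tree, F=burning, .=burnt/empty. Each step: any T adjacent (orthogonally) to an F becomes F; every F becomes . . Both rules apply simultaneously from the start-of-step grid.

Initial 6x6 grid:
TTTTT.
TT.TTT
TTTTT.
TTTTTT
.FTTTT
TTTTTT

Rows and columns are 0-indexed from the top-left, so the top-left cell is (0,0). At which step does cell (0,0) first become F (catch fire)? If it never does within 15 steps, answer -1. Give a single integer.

Step 1: cell (0,0)='T' (+3 fires, +1 burnt)
Step 2: cell (0,0)='T' (+6 fires, +3 burnt)
Step 3: cell (0,0)='T' (+6 fires, +6 burnt)
Step 4: cell (0,0)='T' (+6 fires, +6 burnt)
Step 5: cell (0,0)='F' (+6 fires, +6 burnt)
  -> target ignites at step 5
Step 6: cell (0,0)='.' (+2 fires, +6 burnt)
Step 7: cell (0,0)='.' (+2 fires, +2 burnt)
Step 8: cell (0,0)='.' (+0 fires, +2 burnt)
  fire out at step 8

5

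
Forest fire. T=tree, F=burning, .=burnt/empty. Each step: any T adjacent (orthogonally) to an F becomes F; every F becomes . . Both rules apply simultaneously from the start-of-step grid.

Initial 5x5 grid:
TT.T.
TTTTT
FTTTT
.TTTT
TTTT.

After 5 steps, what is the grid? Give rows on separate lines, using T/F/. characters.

Step 1: 2 trees catch fire, 1 burn out
  TT.T.
  FTTTT
  .FTTT
  .TTTT
  TTTT.
Step 2: 4 trees catch fire, 2 burn out
  FT.T.
  .FTTT
  ..FTT
  .FTTT
  TTTT.
Step 3: 5 trees catch fire, 4 burn out
  .F.T.
  ..FTT
  ...FT
  ..FTT
  TFTT.
Step 4: 5 trees catch fire, 5 burn out
  ...T.
  ...FT
  ....F
  ...FT
  F.FT.
Step 5: 4 trees catch fire, 5 burn out
  ...F.
  ....F
  .....
  ....F
  ...F.

...F.
....F
.....
....F
...F.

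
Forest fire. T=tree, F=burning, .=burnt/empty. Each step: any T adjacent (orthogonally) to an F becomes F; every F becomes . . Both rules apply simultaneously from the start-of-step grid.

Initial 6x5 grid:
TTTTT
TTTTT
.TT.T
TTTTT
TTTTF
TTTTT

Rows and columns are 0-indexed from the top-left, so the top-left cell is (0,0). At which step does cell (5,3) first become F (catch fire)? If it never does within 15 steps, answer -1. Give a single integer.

Step 1: cell (5,3)='T' (+3 fires, +1 burnt)
Step 2: cell (5,3)='F' (+4 fires, +3 burnt)
  -> target ignites at step 2
Step 3: cell (5,3)='.' (+4 fires, +4 burnt)
Step 4: cell (5,3)='.' (+6 fires, +4 burnt)
Step 5: cell (5,3)='.' (+5 fires, +6 burnt)
Step 6: cell (5,3)='.' (+2 fires, +5 burnt)
Step 7: cell (5,3)='.' (+2 fires, +2 burnt)
Step 8: cell (5,3)='.' (+1 fires, +2 burnt)
Step 9: cell (5,3)='.' (+0 fires, +1 burnt)
  fire out at step 9

2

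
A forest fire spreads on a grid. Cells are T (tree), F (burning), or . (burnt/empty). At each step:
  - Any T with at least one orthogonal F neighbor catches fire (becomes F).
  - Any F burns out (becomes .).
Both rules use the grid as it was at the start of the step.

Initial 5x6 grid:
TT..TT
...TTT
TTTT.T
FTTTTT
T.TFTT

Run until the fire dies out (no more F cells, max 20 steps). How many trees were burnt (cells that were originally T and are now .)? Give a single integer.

Answer: 19

Derivation:
Step 1: +6 fires, +2 burnt (F count now 6)
Step 2: +5 fires, +6 burnt (F count now 5)
Step 3: +3 fires, +5 burnt (F count now 3)
Step 4: +2 fires, +3 burnt (F count now 2)
Step 5: +2 fires, +2 burnt (F count now 2)
Step 6: +1 fires, +2 burnt (F count now 1)
Step 7: +0 fires, +1 burnt (F count now 0)
Fire out after step 7
Initially T: 21, now '.': 28
Total burnt (originally-T cells now '.'): 19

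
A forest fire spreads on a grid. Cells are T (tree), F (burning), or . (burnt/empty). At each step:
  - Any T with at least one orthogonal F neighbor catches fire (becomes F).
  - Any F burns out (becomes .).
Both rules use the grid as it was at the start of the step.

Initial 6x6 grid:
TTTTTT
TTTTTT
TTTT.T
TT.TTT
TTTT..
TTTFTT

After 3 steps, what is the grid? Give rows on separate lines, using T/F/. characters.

Step 1: 3 trees catch fire, 1 burn out
  TTTTTT
  TTTTTT
  TTTT.T
  TT.TTT
  TTTF..
  TTF.FT
Step 2: 4 trees catch fire, 3 burn out
  TTTTTT
  TTTTTT
  TTTT.T
  TT.FTT
  TTF...
  TF...F
Step 3: 4 trees catch fire, 4 burn out
  TTTTTT
  TTTTTT
  TTTF.T
  TT..FT
  TF....
  F.....

TTTTTT
TTTTTT
TTTF.T
TT..FT
TF....
F.....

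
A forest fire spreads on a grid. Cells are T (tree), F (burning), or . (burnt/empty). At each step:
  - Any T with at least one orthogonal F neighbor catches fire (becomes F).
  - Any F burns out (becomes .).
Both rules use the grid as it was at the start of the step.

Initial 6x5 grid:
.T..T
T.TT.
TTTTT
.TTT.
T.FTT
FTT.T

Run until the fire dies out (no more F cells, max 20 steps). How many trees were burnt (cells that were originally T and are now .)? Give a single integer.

Answer: 17

Derivation:
Step 1: +5 fires, +2 burnt (F count now 5)
Step 2: +4 fires, +5 burnt (F count now 4)
Step 3: +4 fires, +4 burnt (F count now 4)
Step 4: +3 fires, +4 burnt (F count now 3)
Step 5: +1 fires, +3 burnt (F count now 1)
Step 6: +0 fires, +1 burnt (F count now 0)
Fire out after step 6
Initially T: 19, now '.': 28
Total burnt (originally-T cells now '.'): 17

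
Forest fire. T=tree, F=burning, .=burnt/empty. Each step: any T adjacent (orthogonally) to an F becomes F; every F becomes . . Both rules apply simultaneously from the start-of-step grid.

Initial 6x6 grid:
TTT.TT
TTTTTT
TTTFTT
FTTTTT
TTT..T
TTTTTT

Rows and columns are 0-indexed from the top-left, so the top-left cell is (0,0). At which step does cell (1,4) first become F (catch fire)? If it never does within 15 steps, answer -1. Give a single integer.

Step 1: cell (1,4)='T' (+7 fires, +2 burnt)
Step 2: cell (1,4)='F' (+9 fires, +7 burnt)
  -> target ignites at step 2
Step 3: cell (1,4)='.' (+8 fires, +9 burnt)
Step 4: cell (1,4)='.' (+4 fires, +8 burnt)
Step 5: cell (1,4)='.' (+2 fires, +4 burnt)
Step 6: cell (1,4)='.' (+1 fires, +2 burnt)
Step 7: cell (1,4)='.' (+0 fires, +1 burnt)
  fire out at step 7

2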